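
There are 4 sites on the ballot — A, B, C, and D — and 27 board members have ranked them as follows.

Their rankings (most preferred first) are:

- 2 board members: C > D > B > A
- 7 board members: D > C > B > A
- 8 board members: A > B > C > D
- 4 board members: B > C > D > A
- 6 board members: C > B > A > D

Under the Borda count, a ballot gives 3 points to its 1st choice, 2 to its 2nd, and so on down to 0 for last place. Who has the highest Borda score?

Borda scores:
  A: 2·0 + 7·0 + 8·3 + 4·0 + 6·1 = 30
  B: 2·1 + 7·1 + 8·2 + 4·3 + 6·2 = 49
  C: 2·3 + 7·2 + 8·1 + 4·2 + 6·3 = 54
  D: 2·2 + 7·3 + 8·0 + 4·1 + 6·0 = 29
C has the highest total.

C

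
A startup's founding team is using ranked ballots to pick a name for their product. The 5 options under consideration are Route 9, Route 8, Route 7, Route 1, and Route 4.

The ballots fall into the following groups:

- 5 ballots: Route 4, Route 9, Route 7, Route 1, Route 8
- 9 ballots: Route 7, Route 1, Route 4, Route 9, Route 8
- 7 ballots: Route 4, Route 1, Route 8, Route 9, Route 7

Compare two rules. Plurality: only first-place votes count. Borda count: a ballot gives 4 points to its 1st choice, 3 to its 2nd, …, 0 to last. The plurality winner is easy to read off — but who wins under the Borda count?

Plurality first-place counts: Route 9 0, Route 8 0, Route 7 9, Route 1 0, Route 4 12 → Route 4.
Borda totals: Route 9 31, Route 8 14, Route 7 46, Route 1 53, Route 4 66 → Route 4.

Route 4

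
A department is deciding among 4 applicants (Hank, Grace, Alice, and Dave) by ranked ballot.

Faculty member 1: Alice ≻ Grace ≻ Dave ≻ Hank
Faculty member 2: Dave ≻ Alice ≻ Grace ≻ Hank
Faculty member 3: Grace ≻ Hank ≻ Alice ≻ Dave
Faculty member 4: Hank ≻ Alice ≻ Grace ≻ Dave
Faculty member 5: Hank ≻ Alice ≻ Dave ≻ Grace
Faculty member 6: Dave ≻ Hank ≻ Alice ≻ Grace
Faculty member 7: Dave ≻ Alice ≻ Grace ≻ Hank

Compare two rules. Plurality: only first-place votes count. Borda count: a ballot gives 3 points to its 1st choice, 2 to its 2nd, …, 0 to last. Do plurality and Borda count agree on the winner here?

Plurality first-place counts: Hank 2, Grace 1, Alice 1, Dave 3 → Dave.
Borda totals: Hank 10, Grace 8, Alice 13, Dave 11 → Alice.
The two rules disagree: plurality picks Dave, Borda picks Alice.

No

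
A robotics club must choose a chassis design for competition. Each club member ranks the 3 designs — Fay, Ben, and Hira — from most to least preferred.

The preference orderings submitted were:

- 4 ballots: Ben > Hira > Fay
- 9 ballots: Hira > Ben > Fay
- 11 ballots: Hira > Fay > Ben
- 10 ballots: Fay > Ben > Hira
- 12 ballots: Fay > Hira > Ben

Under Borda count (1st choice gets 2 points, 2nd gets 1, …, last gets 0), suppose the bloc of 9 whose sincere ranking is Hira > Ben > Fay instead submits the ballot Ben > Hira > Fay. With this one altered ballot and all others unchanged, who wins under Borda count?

Fay

Borda totals with the altered ballot: Fay 55, Ben 36, Hira 47.
The switch changes the winner from Hira to Fay.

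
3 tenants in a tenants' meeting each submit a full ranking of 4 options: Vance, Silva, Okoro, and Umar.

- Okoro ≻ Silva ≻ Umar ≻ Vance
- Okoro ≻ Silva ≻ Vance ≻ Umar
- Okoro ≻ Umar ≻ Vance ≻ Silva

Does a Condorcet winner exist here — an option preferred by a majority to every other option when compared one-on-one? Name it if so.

Head-to-head results (3 voters total):
Vance vs Silva: Silva wins 2–1.
Vance vs Okoro: Okoro wins 3–0.
Vance vs Umar: Umar wins 2–1.
Silva vs Okoro: Okoro wins 3–0.
Silva vs Umar: Silva wins 2–1.
Okoro vs Umar: Okoro wins 3–0.
Okoro beats each rival — Vance (3–0), Silva (3–0), Umar (3–0) — so Okoro is the Condorcet winner.

Okoro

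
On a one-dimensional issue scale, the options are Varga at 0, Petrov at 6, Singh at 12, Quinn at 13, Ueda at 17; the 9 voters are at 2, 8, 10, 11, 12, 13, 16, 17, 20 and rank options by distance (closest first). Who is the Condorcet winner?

With single-peaked preferences on a line, the Condorcet winner is the candidate closest to the median voter.
The median voter (position 12) is closest to Singh at 12.
Check: Singh vs Petrov — voters closer to Singh: 7 of 9.

Singh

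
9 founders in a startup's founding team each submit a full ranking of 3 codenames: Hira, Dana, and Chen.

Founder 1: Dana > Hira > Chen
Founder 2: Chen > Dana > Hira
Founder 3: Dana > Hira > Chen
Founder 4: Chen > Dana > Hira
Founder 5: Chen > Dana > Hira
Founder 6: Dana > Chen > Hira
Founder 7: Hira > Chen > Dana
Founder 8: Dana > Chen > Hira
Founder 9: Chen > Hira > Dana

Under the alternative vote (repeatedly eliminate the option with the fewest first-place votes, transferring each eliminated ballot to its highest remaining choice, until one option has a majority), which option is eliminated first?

Hira

Round 1: Dana 4, Chen 4, Hira 1. Hira has the fewest and is eliminated.
Round 2: Chen 5, Dana 4. Chen has a majority.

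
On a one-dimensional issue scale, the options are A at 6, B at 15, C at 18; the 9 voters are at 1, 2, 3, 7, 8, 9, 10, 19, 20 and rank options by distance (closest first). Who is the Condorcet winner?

A

With single-peaked preferences on a line, the Condorcet winner is the candidate closest to the median voter.
The median voter (position 8) is closest to A at 6.
Check: A vs C — voters closer to A: 7 of 9.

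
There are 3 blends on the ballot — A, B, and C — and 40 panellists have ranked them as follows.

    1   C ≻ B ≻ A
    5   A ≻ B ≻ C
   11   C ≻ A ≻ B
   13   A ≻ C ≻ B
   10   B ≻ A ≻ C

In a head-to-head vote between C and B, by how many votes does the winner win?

Ballots ranking C above B: 1+11+13 = 25.
Ballots ranking B above C: 5+10 = 15.
C wins 25–15, a margin of 10.

10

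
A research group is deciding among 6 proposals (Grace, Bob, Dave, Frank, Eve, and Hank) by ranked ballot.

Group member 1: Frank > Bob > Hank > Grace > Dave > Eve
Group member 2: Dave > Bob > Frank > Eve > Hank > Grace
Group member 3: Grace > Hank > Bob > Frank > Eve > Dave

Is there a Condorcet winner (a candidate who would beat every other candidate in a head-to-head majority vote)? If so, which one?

Head-to-head results (3 voters total):
Grace vs Bob: Bob wins 2–1.
Grace vs Dave: Grace wins 2–1.
Grace vs Frank: Frank wins 2–1.
Grace vs Eve: Grace wins 2–1.
Grace vs Hank: Hank wins 2–1.
Bob vs Dave: Bob wins 2–1.
Bob vs Frank: Bob wins 2–1.
Bob vs Eve: Bob wins 3–0.
Bob vs Hank: Bob wins 2–1.
Dave vs Frank: Frank wins 2–1.
Dave vs Eve: Dave wins 2–1.
Dave vs Hank: Hank wins 2–1.
Frank vs Eve: Frank wins 3–0.
Frank vs Hank: Frank wins 2–1.
Eve vs Hank: Hank wins 2–1.
Bob beats each rival — Grace (2–1), Dave (2–1), Frank (2–1), Eve (3–0), Hank (2–1) — so Bob is the Condorcet winner.

Bob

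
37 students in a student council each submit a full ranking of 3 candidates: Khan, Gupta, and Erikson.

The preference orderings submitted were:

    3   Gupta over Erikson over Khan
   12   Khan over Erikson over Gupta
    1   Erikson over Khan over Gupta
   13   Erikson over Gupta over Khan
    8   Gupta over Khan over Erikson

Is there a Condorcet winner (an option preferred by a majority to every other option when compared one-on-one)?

Head-to-head results (37 voters total):
Khan vs Gupta: Gupta wins 24–13.
Khan vs Erikson: Khan wins 20–17.
Gupta vs Erikson: Erikson wins 26–11.
No candidate beats all others: Khan beats Erikson beats Gupta beats Khan, a majority cycle.

No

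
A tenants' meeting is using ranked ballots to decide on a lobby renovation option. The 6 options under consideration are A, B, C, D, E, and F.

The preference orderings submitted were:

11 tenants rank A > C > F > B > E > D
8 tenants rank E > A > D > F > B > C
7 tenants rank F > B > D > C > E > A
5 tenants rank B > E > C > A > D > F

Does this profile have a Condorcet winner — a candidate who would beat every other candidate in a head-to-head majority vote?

Head-to-head results (31 voters total):
A vs B: A wins 19–12.
A vs C: A wins 19–12.
A vs D: A wins 24–7.
A vs E: E wins 20–11.
A vs F: A wins 24–7.
B vs C: B wins 20–11.
B vs D: B wins 23–8.
B vs E: B wins 23–8.
B vs F: F wins 26–5.
C vs D: C wins 16–15.
C vs E: C wins 18–13.
C vs F: C wins 16–15.
D vs E: E wins 24–7.
D vs F: F wins 18–13.
E vs F: F wins 18–13.
No candidate beats all others: A beats B beats E beats A, a majority cycle.

No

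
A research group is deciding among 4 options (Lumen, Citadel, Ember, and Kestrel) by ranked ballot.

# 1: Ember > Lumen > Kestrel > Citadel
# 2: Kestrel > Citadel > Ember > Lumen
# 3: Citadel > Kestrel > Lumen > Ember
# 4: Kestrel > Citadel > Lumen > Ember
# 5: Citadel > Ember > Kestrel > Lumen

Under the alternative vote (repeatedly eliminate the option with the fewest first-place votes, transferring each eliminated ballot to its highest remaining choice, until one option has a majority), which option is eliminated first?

Round 1: Citadel 2, Kestrel 2, Ember 1, Lumen 0. Lumen has the fewest and is eliminated.
Round 2: Citadel 2, Kestrel 2, Ember 1. Ember has the fewest and is eliminated.
Round 3: Kestrel 3, Citadel 2. Kestrel has a majority.

Lumen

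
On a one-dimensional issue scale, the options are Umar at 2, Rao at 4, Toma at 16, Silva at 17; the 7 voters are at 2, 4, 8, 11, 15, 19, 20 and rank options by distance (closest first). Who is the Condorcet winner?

With single-peaked preferences on a line, the Condorcet winner is the candidate closest to the median voter.
The median voter (position 11) is closest to Toma at 16.
Check: Toma vs Silva — voters closer to Toma: 5 of 7.

Toma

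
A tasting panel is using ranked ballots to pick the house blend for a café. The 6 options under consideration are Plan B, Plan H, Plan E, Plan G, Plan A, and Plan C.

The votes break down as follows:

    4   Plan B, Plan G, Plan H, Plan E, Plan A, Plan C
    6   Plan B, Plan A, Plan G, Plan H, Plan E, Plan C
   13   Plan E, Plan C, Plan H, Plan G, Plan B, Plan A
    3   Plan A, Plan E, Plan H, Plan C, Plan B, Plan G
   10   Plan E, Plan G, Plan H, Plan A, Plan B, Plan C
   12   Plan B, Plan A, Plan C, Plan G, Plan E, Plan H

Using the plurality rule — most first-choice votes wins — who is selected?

First-place vote totals:
  Plan B: 22
  Plan H: 0
  Plan E: 23
  Plan G: 0
  Plan A: 3
  Plan C: 0
Plan E has the most first-place votes.

Plan E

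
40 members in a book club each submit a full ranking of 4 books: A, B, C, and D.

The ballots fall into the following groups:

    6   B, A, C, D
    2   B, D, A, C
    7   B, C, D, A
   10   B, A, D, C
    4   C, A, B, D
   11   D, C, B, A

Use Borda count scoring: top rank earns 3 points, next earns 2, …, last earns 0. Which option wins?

B

Borda scores:
  A: 6·2 + 2·1 + 7·0 + 10·2 + 4·2 + 11·0 = 42
  B: 6·3 + 2·3 + 7·3 + 10·3 + 4·1 + 11·1 = 90
  C: 6·1 + 2·0 + 7·2 + 10·0 + 4·3 + 11·2 = 54
  D: 6·0 + 2·2 + 7·1 + 10·1 + 4·0 + 11·3 = 54
B has the highest total.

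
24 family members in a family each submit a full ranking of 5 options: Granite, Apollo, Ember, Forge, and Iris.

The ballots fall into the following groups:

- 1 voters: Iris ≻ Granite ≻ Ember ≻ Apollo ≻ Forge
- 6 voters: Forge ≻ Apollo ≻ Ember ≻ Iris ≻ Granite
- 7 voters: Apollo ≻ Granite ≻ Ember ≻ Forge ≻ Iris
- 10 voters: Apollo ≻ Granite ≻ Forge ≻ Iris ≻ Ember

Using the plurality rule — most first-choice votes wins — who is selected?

Apollo

First-place vote totals:
  Granite: 0
  Apollo: 17
  Ember: 0
  Forge: 6
  Iris: 1
Apollo has the most first-place votes.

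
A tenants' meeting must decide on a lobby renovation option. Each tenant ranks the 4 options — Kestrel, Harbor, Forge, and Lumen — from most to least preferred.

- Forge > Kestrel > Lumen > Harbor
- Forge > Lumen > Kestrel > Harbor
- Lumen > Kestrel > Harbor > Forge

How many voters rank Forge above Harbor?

2

Ballots ranking Forge above Harbor: 2.
Ballots ranking Harbor above Forge: 1.
So 2 of 3 voters prefer Forge to Harbor.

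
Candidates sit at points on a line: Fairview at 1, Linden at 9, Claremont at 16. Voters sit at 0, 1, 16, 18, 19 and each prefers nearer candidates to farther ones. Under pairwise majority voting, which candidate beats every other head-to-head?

Claremont

With single-peaked preferences on a line, the Condorcet winner is the candidate closest to the median voter.
The median voter (position 16) is closest to Claremont at 16.
Check: Claremont vs Fairview — voters closer to Claremont: 3 of 5.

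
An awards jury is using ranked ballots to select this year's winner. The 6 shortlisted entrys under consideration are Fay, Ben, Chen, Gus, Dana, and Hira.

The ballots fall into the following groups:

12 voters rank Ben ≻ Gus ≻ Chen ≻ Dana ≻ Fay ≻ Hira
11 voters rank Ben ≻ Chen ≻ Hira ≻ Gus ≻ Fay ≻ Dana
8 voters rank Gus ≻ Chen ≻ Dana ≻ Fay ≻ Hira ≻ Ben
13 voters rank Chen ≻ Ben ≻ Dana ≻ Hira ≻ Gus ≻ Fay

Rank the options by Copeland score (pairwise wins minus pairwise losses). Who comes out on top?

Pairwise results:
  Fay vs Ben: Ben wins 36–8.
  Fay vs Chen: Chen wins 44–0.
  Fay vs Gus: Gus wins 44–0.
  Fay vs Dana: Dana wins 33–11.
  Fay vs Hira: Hira wins 24–20.
  Ben vs Chen: Ben wins 23–21.
  Ben vs Gus: Ben wins 36–8.
  Ben vs Dana: Ben wins 36–8.
  Ben vs Hira: Ben wins 36–8.
  Chen vs Gus: Chen wins 24–20.
  Chen vs Dana: Chen wins 44–0.
  Chen vs Hira: Chen wins 44–0.
  Gus vs Dana: Gus wins 31–13.
  Gus vs Hira: Hira wins 24–20.
  Dana vs Hira: Dana wins 33–11.
Copeland scores (wins − losses):
  Fay: 0 − 5 = -5
  Ben: 5 − 0 = 5
  Chen: 4 − 1 = 3
  Gus: 2 − 3 = -1
  Dana: 2 − 3 = -1
  Hira: 2 − 3 = -1
Ben has the best Copeland score.

Ben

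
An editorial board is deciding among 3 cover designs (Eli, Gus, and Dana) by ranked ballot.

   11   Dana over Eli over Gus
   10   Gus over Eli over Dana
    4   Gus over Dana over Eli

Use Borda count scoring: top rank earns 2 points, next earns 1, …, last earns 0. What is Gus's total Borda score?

Borda scores:
  Eli: 11·1 + 10·1 + 4·0 = 21
  Gus: 11·0 + 10·2 + 4·2 = 28
  Dana: 11·2 + 10·0 + 4·1 = 26

28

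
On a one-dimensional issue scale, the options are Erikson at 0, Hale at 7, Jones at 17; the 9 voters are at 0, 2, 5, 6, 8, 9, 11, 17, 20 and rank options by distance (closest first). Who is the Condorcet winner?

Hale

With single-peaked preferences on a line, the Condorcet winner is the candidate closest to the median voter.
The median voter (position 8) is closest to Hale at 7.
Check: Hale vs Jones — voters closer to Hale: 7 of 9.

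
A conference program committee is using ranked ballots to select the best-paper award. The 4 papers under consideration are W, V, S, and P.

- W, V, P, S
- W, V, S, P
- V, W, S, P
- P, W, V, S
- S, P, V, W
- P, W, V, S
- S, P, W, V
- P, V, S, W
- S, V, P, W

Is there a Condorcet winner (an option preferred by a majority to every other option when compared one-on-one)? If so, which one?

Head-to-head results (9 voters total):
W vs V: W wins 5–4.
W vs S: W wins 5–4.
W vs P: P wins 6–3.
V vs S: V wins 6–3.
V vs P: P wins 5–4.
S vs P: S wins 5–4.
No candidate beats all others: W beats S beats P beats W, a majority cycle.

There is no Condorcet winner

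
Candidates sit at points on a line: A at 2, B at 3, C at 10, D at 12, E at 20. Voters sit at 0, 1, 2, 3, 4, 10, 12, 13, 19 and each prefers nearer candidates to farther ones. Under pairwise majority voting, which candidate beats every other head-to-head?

B

With single-peaked preferences on a line, the Condorcet winner is the candidate closest to the median voter.
The median voter (position 4) is closest to B at 3.
Check: B vs D — voters closer to B: 5 of 9.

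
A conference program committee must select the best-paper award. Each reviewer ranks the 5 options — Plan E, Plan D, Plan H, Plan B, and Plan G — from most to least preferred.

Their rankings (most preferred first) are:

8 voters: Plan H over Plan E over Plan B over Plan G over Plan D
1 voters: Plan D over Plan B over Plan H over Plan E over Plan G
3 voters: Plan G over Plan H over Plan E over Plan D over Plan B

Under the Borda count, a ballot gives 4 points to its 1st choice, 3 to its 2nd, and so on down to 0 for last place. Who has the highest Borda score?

Borda scores:
  Plan E: 8·3 + 1 + 3·2 = 31
  Plan D: 8·0 + 4 + 3·1 = 7
  Plan H: 8·4 + 2 + 3·3 = 43
  Plan B: 8·2 + 3 + 3·0 = 19
  Plan G: 8·1 + 0 + 3·4 = 20
Plan H has the highest total.

Plan H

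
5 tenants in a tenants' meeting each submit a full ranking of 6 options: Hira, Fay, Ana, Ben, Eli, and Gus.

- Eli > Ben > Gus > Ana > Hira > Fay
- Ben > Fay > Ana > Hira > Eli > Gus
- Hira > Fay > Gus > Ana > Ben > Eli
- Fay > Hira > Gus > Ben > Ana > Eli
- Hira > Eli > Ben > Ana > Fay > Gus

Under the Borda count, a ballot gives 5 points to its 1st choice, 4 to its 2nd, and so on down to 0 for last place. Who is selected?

Hira

Borda scores:
  Hira: 1 + 2 + 5 + 4 + 5 = 17
  Fay: 0 + 4 + 4 + 5 + 1 = 14
  Ana: 2 + 3 + 2 + 1 + 2 = 10
  Ben: 4 + 5 + 1 + 2 + 3 = 15
  Eli: 5 + 1 + 0 + 0 + 4 = 10
  Gus: 3 + 0 + 3 + 3 + 0 = 9
Hira has the highest total.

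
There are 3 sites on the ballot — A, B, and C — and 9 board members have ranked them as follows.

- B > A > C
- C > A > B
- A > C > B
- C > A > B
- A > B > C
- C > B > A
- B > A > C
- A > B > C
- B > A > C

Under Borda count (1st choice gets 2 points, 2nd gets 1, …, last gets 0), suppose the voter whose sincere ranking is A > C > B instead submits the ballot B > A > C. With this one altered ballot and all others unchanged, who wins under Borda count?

Borda totals with the altered ballot: A 10, B 11, C 6.
The switch changes the winner from A to B.

B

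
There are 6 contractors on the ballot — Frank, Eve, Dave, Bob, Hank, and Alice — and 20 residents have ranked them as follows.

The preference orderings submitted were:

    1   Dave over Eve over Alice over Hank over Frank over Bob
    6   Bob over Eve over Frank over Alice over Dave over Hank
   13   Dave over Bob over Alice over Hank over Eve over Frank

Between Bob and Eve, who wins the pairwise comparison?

Ballots ranking Bob above Eve: 6+13 = 19.
Ballots ranking Eve above Bob: 1.
Bob wins the head-to-head, 19–1.

Bob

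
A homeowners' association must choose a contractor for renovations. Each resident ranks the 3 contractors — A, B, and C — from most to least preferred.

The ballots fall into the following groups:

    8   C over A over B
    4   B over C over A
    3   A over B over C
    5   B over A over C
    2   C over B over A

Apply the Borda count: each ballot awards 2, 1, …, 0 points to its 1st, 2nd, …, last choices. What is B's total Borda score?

Borda scores:
  A: 8·1 + 4·0 + 3·2 + 5·1 + 2·0 = 19
  B: 8·0 + 4·2 + 3·1 + 5·2 + 2·1 = 23
  C: 8·2 + 4·1 + 3·0 + 5·0 + 2·2 = 24

23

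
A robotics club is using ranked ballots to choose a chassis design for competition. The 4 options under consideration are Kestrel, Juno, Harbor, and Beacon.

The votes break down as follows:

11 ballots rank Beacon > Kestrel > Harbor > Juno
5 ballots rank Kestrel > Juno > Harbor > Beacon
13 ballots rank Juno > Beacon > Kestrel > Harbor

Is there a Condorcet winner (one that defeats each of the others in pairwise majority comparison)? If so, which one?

No Condorcet winner

Head-to-head results (29 voters total):
Kestrel vs Juno: Kestrel wins 16–13.
Kestrel vs Harbor: Kestrel wins 29–0.
Kestrel vs Beacon: Beacon wins 24–5.
Juno vs Harbor: Juno wins 18–11.
Juno vs Beacon: Juno wins 18–11.
Harbor vs Beacon: Beacon wins 24–5.
No candidate beats all others: Kestrel beats Juno beats Beacon beats Kestrel, a majority cycle.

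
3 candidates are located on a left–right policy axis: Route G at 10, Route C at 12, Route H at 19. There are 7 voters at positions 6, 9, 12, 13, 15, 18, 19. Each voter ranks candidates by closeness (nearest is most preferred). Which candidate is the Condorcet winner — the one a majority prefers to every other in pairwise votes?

With single-peaked preferences on a line, the Condorcet winner is the candidate closest to the median voter.
The median voter (position 13) is closest to Route C at 12.
Check: Route C vs Route H — voters closer to Route C: 5 of 7.

Route C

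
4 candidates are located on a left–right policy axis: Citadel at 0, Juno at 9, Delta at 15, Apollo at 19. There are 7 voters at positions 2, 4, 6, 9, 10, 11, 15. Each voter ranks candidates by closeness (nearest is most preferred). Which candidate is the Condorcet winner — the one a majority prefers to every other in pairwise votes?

With single-peaked preferences on a line, the Condorcet winner is the candidate closest to the median voter.
The median voter (position 9) is closest to Juno at 9.
Check: Juno vs Citadel — voters closer to Juno: 5 of 7.

Juno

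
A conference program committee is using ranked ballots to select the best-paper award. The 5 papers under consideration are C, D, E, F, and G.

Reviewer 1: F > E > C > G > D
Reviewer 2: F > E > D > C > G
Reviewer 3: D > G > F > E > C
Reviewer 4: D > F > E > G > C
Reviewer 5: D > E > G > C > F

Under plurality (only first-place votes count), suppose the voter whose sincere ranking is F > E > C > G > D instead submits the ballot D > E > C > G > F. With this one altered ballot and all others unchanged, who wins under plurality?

First-place totals with the altered ballot: C 0, D 4, E 0, F 1, G 0.
The winner is unchanged: still D.

D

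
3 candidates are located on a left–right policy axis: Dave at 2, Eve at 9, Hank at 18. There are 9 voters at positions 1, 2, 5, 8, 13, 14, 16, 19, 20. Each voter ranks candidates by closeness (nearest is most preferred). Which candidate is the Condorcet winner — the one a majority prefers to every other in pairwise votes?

With single-peaked preferences on a line, the Condorcet winner is the candidate closest to the median voter.
The median voter (position 13) is closest to Eve at 9.
Check: Eve vs Hank — voters closer to Eve: 5 of 9.

Eve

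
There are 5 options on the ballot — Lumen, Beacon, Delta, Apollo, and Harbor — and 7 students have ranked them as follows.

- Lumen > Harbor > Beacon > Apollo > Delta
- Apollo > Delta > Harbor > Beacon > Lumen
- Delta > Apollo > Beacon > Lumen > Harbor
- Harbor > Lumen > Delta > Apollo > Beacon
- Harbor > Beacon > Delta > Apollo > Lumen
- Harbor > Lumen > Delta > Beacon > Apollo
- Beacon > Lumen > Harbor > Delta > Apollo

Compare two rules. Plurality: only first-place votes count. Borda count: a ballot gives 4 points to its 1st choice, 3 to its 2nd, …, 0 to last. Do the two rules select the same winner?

Plurality first-place counts: Lumen 1, Beacon 1, Delta 1, Apollo 1, Harbor 3 → Harbor.
Borda totals: Lumen 14, Beacon 13, Delta 14, Apollo 10, Harbor 19 → Harbor.
The two rules agree on Harbor.

Yes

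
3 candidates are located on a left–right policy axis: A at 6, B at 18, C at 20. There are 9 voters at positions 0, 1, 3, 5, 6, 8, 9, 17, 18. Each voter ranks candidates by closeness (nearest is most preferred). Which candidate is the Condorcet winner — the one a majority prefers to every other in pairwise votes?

With single-peaked preferences on a line, the Condorcet winner is the candidate closest to the median voter.
The median voter (position 6) is closest to A at 6.
Check: A vs B — voters closer to A: 7 of 9.

A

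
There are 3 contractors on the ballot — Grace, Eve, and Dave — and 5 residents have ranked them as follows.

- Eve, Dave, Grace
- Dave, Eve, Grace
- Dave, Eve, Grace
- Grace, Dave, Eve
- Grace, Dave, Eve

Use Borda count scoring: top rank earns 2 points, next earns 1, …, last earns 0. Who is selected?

Borda scores:
  Grace: 0 + 0 + 0 + 2 + 2 = 4
  Eve: 2 + 1 + 1 + 0 + 0 = 4
  Dave: 1 + 2 + 2 + 1 + 1 = 7
Dave has the highest total.

Dave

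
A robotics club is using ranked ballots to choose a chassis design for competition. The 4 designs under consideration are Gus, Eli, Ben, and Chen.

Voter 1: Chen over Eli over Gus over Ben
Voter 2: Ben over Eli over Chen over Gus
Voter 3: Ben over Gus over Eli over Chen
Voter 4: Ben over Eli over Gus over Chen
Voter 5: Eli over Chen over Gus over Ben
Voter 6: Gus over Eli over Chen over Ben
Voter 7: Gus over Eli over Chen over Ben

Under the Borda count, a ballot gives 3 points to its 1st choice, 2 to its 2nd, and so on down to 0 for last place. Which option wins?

Eli

Borda scores:
  Gus: 1 + 0 + 2 + 1 + 1 + 3 + 3 = 11
  Eli: 2 + 2 + 1 + 2 + 3 + 2 + 2 = 14
  Ben: 0 + 3 + 3 + 3 + 0 + 0 + 0 = 9
  Chen: 3 + 1 + 0 + 0 + 2 + 1 + 1 = 8
Eli has the highest total.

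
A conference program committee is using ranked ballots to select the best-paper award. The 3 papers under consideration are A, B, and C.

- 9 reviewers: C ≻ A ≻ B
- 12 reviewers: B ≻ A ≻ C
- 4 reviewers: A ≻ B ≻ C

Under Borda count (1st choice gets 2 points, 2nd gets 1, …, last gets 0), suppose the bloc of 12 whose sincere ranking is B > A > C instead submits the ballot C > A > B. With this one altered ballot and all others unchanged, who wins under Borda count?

Borda totals with the altered ballot: A 29, B 4, C 42.
The switch changes the winner from A to C.

C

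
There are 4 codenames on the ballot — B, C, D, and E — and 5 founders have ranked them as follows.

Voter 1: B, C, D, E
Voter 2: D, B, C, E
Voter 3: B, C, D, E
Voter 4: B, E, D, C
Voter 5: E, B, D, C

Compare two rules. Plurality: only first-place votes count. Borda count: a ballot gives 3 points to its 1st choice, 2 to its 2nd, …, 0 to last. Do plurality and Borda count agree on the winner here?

Yes

Plurality first-place counts: B 3, C 0, D 1, E 1 → B.
Borda totals: B 13, C 5, D 7, E 5 → B.
The two rules agree on B.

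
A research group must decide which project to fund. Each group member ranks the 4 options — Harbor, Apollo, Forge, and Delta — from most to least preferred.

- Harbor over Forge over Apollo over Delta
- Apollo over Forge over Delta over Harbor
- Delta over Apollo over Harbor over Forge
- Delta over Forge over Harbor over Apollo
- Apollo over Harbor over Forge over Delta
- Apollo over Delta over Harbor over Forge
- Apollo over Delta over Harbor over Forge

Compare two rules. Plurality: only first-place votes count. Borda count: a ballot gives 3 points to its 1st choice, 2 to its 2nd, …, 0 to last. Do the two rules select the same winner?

Yes

Plurality first-place counts: Harbor 1, Apollo 4, Forge 0, Delta 2 → Apollo.
Borda totals: Harbor 9, Apollo 15, Forge 7, Delta 11 → Apollo.
The two rules agree on Apollo.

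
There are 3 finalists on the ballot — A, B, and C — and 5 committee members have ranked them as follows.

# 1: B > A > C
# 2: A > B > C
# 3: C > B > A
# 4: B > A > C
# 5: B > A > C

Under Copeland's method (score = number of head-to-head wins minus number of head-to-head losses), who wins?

Pairwise results:
  A vs B: B wins 4–1.
  A vs C: A wins 4–1.
  B vs C: B wins 4–1.
Copeland scores (wins − losses):
  A: 1 − 1 = 0
  B: 2 − 0 = 2
  C: 0 − 2 = -2
B has the best Copeland score.

B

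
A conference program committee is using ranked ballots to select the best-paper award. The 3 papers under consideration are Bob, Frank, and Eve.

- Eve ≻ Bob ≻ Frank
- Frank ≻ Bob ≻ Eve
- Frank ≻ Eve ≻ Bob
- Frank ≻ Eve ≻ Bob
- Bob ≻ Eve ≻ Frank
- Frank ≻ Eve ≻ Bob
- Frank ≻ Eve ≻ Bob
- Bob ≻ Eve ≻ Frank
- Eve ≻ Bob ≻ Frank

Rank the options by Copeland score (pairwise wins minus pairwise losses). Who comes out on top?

Pairwise results:
  Bob vs Frank: Frank wins 5–4.
  Bob vs Eve: Eve wins 6–3.
  Frank vs Eve: Frank wins 5–4.
Copeland scores (wins − losses):
  Bob: 0 − 2 = -2
  Frank: 2 − 0 = 2
  Eve: 1 − 1 = 0
Frank has the best Copeland score.

Frank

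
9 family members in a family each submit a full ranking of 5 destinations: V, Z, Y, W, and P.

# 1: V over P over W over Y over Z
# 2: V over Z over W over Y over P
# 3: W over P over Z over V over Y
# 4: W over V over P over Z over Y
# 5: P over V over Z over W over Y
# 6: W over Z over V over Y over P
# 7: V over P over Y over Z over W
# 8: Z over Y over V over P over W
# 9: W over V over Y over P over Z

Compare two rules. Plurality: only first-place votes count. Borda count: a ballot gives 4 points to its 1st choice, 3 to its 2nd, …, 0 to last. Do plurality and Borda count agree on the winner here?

No

Plurality first-place counts: V 3, Z 1, Y 0, W 4, P 1 → W.
Borda totals: V 26, Z 16, Y 10, W 21, P 17 → V.
The two rules disagree: plurality picks W, Borda picks V.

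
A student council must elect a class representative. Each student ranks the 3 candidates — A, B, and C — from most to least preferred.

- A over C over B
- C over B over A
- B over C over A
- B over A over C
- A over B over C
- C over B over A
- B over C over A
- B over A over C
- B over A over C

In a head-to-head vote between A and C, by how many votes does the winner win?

1

Ballots ranking A above C: 5.
Ballots ranking C above A: 4.
A wins 5–4, a margin of 1.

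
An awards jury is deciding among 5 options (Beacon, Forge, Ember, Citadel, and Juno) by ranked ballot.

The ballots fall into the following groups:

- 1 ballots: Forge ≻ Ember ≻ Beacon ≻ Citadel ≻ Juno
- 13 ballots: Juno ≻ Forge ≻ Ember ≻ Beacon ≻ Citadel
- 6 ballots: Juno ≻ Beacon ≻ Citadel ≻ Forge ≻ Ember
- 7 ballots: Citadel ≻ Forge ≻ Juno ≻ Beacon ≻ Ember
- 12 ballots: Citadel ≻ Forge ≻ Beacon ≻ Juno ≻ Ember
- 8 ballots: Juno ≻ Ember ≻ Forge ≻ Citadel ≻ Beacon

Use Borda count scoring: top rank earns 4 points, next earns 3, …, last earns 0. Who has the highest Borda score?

Juno

Borda scores:
  Beacon: 2 + 13·1 + 6·3 + 7·1 + 12·2 + 8·0 = 64
  Forge: 4 + 13·3 + 6·1 + 7·3 + 12·3 + 8·2 = 122
  Ember: 3 + 13·2 + 6·0 + 7·0 + 12·0 + 8·3 = 53
  Citadel: 1 + 13·0 + 6·2 + 7·4 + 12·4 + 8·1 = 97
  Juno: 0 + 13·4 + 6·4 + 7·2 + 12·1 + 8·4 = 134
Juno has the highest total.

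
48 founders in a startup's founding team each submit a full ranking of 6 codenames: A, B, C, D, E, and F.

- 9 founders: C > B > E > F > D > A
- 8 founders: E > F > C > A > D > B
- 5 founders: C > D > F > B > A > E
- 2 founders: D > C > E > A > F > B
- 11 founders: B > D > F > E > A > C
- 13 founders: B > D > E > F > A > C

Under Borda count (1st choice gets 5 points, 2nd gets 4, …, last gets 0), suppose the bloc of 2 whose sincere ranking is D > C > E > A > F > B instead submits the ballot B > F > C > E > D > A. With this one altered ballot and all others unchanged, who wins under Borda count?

Borda totals with the altered ballot: A 45, B 176, C 100, D 135, E 132, F 132.
The winner is unchanged: still B.

B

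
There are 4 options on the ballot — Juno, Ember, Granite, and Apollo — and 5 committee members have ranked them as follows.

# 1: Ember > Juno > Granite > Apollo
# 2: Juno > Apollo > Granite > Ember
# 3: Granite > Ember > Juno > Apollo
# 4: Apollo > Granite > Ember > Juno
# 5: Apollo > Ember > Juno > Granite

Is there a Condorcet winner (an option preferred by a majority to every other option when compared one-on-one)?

Head-to-head results (5 voters total):
Juno vs Ember: Ember wins 4–1.
Juno vs Granite: Juno wins 3–2.
Juno vs Apollo: Juno wins 3–2.
Ember vs Granite: Granite wins 3–2.
Ember vs Apollo: Apollo wins 3–2.
Granite vs Apollo: Apollo wins 3–2.
No candidate beats all others: Juno beats Granite beats Ember beats Juno, a majority cycle.

No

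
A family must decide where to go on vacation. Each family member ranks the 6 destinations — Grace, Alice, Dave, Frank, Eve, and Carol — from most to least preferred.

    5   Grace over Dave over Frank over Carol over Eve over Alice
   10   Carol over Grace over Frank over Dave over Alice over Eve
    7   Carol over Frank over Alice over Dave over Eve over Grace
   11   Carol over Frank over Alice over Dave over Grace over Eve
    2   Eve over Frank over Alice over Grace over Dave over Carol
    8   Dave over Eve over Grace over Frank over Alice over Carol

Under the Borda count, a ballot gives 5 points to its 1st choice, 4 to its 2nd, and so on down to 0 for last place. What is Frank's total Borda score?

141

Borda scores:
  Grace: 5·5 + 10·4 + 7·0 + 11·1 + 2·2 + 8·3 = 104
  Alice: 5·0 + 10·1 + 7·3 + 11·3 + 2·3 + 8·1 = 78
  Dave: 5·4 + 10·2 + 7·2 + 11·2 + 2·1 + 8·5 = 118
  Frank: 5·3 + 10·3 + 7·4 + 11·4 + 2·4 + 8·2 = 141
  Eve: 5·1 + 10·0 + 7·1 + 11·0 + 2·5 + 8·4 = 54
  Carol: 5·2 + 10·5 + 7·5 + 11·5 + 2·0 + 8·0 = 150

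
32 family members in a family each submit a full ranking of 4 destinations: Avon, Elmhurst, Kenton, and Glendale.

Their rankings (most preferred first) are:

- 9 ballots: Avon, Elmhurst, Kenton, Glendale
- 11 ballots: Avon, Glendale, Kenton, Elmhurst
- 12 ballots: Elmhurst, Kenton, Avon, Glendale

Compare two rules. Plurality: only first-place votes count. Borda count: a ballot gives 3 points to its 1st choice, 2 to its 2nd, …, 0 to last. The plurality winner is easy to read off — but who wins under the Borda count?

Plurality first-place counts: Avon 20, Elmhurst 12, Kenton 0, Glendale 0 → Avon.
Borda totals: Avon 72, Elmhurst 54, Kenton 44, Glendale 22 → Avon.

Avon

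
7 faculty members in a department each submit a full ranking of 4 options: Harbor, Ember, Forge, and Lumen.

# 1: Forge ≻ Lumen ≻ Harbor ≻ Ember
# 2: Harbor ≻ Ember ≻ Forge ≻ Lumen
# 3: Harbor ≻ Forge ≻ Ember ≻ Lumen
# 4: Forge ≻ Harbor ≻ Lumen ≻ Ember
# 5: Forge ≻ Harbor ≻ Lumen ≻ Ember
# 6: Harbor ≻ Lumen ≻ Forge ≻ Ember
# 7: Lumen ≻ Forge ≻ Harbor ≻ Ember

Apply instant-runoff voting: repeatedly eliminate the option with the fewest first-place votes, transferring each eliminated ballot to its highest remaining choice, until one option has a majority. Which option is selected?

Forge

Round 1: Harbor 3, Forge 3, Lumen 1, Ember 0. Ember has the fewest and is eliminated.
Round 2: Harbor 3, Forge 3, Lumen 1. Lumen has the fewest and is eliminated.
Round 3: Forge 4, Harbor 3. Forge has a majority.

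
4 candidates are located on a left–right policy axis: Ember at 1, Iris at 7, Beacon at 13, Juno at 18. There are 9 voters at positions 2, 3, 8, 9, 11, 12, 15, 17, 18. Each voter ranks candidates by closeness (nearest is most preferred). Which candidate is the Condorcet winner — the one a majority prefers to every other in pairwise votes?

With single-peaked preferences on a line, the Condorcet winner is the candidate closest to the median voter.
The median voter (position 11) is closest to Beacon at 13.
Check: Beacon vs Ember — voters closer to Beacon: 7 of 9.

Beacon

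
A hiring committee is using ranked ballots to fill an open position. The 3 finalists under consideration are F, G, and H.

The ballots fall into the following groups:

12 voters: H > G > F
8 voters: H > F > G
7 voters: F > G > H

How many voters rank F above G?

15

Ballots ranking F above G: 8+7 = 15.
Ballots ranking G above F: 12.
So 15 of 27 voters prefer F to G.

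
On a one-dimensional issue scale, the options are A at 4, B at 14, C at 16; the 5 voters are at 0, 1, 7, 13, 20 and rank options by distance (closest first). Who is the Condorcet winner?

With single-peaked preferences on a line, the Condorcet winner is the candidate closest to the median voter.
The median voter (position 7) is closest to A at 4.
Check: A vs B — voters closer to A: 3 of 5.

A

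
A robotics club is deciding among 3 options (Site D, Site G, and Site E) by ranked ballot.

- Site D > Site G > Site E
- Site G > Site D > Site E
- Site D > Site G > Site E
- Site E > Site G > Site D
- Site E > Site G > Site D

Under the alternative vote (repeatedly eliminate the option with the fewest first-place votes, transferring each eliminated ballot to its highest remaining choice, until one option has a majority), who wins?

Site D

Round 1: Site D 2, Site E 2, Site G 1. Site G has the fewest and is eliminated.
Round 2: Site D 3, Site E 2. Site D has a majority.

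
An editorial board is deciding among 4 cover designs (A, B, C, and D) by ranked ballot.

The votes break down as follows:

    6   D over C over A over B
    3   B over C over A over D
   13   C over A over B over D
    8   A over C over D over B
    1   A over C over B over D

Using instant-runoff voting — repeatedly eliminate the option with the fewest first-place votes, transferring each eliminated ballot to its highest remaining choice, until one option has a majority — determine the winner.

C

Round 1: C 13, A 9, D 6, B 3. B has the fewest and is eliminated.
Round 2: C 16, A 9, D 6. C has a majority.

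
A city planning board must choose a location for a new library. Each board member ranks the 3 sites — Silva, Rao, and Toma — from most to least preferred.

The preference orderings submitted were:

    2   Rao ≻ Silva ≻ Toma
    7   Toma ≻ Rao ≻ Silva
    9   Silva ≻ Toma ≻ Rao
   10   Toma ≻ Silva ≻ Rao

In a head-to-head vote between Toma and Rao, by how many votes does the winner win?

Ballots ranking Toma above Rao: 7+9+10 = 26.
Ballots ranking Rao above Toma: 2.
Toma wins 26–2, a margin of 24.

24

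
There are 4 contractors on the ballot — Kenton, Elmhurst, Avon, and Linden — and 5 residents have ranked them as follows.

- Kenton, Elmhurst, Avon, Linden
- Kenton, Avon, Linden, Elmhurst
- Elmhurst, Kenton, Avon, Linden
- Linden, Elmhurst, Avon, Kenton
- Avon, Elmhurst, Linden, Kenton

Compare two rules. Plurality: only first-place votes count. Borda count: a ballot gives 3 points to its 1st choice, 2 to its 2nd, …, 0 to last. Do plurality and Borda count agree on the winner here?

Plurality first-place counts: Kenton 2, Elmhurst 1, Avon 1, Linden 1 → Kenton.
Borda totals: Kenton 8, Elmhurst 9, Avon 8, Linden 5 → Elmhurst.
The two rules disagree: plurality picks Kenton, Borda picks Elmhurst.

No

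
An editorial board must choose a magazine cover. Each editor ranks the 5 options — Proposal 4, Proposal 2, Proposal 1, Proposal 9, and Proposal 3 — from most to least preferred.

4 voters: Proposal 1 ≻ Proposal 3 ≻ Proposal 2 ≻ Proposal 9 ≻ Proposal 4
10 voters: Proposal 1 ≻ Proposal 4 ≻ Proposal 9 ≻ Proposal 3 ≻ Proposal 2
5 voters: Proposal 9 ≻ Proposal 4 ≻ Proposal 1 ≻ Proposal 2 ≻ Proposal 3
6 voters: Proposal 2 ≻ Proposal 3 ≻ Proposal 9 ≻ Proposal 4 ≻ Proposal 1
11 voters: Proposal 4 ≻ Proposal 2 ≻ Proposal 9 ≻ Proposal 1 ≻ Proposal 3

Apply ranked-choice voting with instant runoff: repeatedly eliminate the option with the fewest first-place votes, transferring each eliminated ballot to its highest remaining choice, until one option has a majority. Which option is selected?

Proposal 4

Round 1: Proposal 1 14, Proposal 4 11, Proposal 2 6, Proposal 9 5, Proposal 3 0. Proposal 3 has the fewest and is eliminated.
Round 2: Proposal 1 14, Proposal 4 11, Proposal 2 6, Proposal 9 5. Proposal 9 has the fewest and is eliminated.
Round 3: Proposal 4 16, Proposal 1 14, Proposal 2 6. Proposal 2 has the fewest and is eliminated.
Round 4: Proposal 4 22, Proposal 1 14. Proposal 4 has a majority.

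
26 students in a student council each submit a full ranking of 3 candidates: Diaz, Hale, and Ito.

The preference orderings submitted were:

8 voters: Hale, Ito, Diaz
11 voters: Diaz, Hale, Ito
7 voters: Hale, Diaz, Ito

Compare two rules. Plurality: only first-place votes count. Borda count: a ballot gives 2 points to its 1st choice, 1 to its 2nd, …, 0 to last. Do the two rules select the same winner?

Plurality first-place counts: Diaz 11, Hale 15, Ito 0 → Hale.
Borda totals: Diaz 29, Hale 41, Ito 8 → Hale.
The two rules agree on Hale.

Yes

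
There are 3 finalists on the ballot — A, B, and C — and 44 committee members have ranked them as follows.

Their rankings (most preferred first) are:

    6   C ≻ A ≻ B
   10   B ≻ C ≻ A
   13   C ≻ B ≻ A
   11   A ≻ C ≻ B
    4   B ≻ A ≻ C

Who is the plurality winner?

First-place vote totals:
  A: 11
  B: 14
  C: 19
C has the most first-place votes.

C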